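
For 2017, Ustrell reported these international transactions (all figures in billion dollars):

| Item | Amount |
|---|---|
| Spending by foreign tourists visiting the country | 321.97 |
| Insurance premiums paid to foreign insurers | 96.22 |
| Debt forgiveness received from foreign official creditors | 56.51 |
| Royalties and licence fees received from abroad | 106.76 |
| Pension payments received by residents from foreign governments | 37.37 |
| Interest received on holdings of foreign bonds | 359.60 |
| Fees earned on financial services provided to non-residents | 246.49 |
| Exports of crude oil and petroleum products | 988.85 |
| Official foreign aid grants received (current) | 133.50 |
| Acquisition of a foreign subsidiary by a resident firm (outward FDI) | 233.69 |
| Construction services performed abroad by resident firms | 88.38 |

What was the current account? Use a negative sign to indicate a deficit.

Goods: 988.85
Services: -96.22 + 321.97 + 88.38 + 246.49 + 106.76 = 667.38
Primary income: 359.60
Secondary income: 133.50 + 37.37 = 170.87
Current account = 988.85 + 667.38 + 359.60 + 170.87 = 2186.70
(Excluded from the current account — capital account: debt forgiveness received from foreign official creditors 56.51; financial account: acquisition of a foreign subsidiary by a resident firm (outward FDI) 233.69.)

2186.70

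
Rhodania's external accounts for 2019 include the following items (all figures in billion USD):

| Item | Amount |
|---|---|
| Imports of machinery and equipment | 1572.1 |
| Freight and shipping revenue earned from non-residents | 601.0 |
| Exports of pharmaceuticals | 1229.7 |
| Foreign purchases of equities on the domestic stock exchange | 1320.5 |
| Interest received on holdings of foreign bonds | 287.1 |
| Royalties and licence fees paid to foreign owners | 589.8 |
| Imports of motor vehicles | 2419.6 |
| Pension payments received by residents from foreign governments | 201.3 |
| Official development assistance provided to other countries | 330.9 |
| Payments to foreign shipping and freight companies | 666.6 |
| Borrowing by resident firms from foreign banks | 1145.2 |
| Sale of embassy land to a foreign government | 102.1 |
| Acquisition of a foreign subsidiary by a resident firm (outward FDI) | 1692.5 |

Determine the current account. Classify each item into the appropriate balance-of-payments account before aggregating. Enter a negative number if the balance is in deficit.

Goods: -2419.6 + 1229.7 - 1572.1 = -2762.0
Services: -589.8 + 601.0 - 666.6 = -655.4
Primary income: 287.1
Secondary income: -330.9 + 201.3 = -129.6
Current account = (-2762.0) + (-655.4) + 287.1 + (-129.6) = -3259.9
(Excluded from the current account — financial account: foreign purchases of equities on the domestic stock exchange 1320.5, borrowing by resident firms from foreign banks 1145.2, acquisition of a foreign subsidiary by a resident firm (outward FDI) 1692.5; capital account: sale of embassy land to a foreign government 102.1.)

-3259.9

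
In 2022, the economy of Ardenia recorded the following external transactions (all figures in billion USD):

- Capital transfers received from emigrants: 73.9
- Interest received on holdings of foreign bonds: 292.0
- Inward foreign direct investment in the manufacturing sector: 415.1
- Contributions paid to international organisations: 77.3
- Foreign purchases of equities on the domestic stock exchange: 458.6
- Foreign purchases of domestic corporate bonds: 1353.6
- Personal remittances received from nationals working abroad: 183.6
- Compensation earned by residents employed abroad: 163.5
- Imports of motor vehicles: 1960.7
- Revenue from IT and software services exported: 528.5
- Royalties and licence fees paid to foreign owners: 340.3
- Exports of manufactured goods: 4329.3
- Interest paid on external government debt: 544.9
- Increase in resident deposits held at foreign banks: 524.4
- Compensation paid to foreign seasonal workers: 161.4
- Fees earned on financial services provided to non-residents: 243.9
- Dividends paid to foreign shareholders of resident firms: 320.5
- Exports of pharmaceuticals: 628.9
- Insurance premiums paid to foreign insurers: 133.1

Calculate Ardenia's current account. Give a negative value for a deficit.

2831.5

Goods: 4329.3 + 628.9 - 1960.7 = 2997.5
Services: -133.1 + 528.5 - 340.3 + 243.9 = 299.0
Primary income: -320.5 + 292.0 - 161.4 - 544.9 + 163.5 = -571.3
Secondary income: -77.3 + 183.6 = 106.3
Current account = 2997.5 + 299.0 + (-571.3) + 106.3 = 2831.5
(Excluded from the current account — capital account: capital transfers received from emigrants 73.9; financial account: inward foreign direct investment in the manufacturing sector 415.1, foreign purchases of equities on the domestic stock exchange 458.6, foreign purchases of domestic corporate bonds 1353.6, increase in resident deposits held at foreign banks 524.4.)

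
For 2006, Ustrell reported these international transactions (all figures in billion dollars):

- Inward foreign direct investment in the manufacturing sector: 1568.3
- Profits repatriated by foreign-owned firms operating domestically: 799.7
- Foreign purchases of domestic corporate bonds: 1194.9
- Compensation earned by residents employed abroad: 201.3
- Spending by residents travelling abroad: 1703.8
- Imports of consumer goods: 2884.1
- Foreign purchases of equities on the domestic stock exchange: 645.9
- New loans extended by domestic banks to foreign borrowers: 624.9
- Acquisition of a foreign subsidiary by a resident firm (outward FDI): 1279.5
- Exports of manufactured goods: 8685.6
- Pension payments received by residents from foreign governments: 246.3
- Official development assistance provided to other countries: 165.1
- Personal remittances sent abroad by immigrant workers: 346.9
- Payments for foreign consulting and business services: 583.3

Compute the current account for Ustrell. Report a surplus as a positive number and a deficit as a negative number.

2650.3

Goods: 8685.6 - 2884.1 = 5801.5
Services: -1703.8 - 583.3 = -2287.1
Primary income: -799.7 + 201.3 = -598.4
Secondary income: -346.9 - 165.1 + 246.3 = -265.7
Current account = 5801.5 + (-2287.1) + (-598.4) + (-265.7) = 2650.3
(Excluded from the current account — financial account: inward foreign direct investment in the manufacturing sector 1568.3, foreign purchases of domestic corporate bonds 1194.9, foreign purchases of equities on the domestic stock exchange 645.9, new loans extended by domestic banks to foreign borrowers 624.9, acquisition of a foreign subsidiary by a resident firm (outward FDI) 1279.5.)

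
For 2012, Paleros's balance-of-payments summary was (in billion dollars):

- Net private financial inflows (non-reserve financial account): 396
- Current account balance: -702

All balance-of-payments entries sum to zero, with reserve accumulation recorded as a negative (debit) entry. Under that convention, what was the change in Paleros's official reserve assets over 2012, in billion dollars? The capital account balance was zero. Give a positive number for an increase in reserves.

-306

Official reserve transactions balance = -((-702) + 396) = 306
An accumulation of reserves is recorded as a debit (negative entry), so the change in the stock of reserves is the negative of that balance.
Change in official reserves = -(306) = -306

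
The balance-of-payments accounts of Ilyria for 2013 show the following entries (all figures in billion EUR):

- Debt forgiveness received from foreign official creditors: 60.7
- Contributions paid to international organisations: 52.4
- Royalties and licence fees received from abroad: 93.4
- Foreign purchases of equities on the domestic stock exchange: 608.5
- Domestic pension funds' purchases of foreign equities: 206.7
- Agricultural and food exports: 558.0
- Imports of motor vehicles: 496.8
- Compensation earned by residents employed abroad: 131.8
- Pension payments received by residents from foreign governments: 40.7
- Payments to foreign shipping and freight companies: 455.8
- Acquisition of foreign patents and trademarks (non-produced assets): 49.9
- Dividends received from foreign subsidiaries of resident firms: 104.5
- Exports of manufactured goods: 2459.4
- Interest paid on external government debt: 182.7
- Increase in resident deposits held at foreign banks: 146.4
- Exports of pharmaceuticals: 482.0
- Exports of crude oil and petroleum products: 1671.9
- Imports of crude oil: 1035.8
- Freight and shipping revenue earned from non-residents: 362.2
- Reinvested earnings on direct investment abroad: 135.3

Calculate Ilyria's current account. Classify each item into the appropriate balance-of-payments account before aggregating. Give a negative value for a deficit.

3815.7

Goods: -1035.8 + 1671.9 + 558.0 - 496.8 + 482.0 + 2459.4 = 3638.7
Services: 93.4 + 362.2 - 455.8 = -0.2
Primary income: -182.7 + 131.8 + 135.3 + 104.5 = 188.9
Secondary income: -52.4 + 40.7 = -11.7
Current account = 3638.7 + (-0.2) + 188.9 + (-11.7) = 3815.7
(Excluded from the current account — capital account: debt forgiveness received from foreign official creditors 60.7, acquisition of foreign patents and trademarks (non-produced assets) 49.9; financial account: foreign purchases of equities on the domestic stock exchange 608.5, domestic pension funds' purchases of foreign equities 206.7, increase in resident deposits held at foreign banks 146.4.)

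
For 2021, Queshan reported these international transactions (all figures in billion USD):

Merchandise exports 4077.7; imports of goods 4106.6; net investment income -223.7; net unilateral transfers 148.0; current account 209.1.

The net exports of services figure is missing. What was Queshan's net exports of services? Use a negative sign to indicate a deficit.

Current account = goods balance + services balance + net primary income + net secondary income
Sum of the known components = -104.6
Net exports of services = CA - (known components) = 209.1 - (-104.6) = 313.7

313.7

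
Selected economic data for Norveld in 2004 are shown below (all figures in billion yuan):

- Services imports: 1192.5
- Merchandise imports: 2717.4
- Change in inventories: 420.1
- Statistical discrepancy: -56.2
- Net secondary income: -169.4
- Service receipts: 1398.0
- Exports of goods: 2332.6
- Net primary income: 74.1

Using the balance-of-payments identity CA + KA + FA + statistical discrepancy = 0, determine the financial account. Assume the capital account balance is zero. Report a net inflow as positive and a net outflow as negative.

330.8

Goods balance = 2332.6 - 2717.4 = -384.8
Services balance = 1398.0 - 1192.5 = 205.5
Trade balance (goods + services) = -384.8 + 205.5 = -179.3
Net primary income = 74.1
Net secondary income = -169.4
Current account = -179.3 + 74.1 + (-169.4) = -274.6
Financial account = -(-274.6 + (-56.2)) = 330.8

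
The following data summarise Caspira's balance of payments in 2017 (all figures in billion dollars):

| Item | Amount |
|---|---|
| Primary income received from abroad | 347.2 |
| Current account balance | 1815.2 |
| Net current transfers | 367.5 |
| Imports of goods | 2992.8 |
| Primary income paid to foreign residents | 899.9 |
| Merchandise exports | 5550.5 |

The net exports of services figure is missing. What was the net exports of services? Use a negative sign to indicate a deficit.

Current account = goods balance + services balance + net primary income + net secondary income
Sum of the known components = 2372.5
Net exports of services = CA - (known components) = 1815.2 - 2372.5 = -557.3

-557.3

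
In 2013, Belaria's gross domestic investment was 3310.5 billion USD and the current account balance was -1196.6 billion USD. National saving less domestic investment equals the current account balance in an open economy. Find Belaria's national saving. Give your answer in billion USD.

2113.9

S - I = CA (net lending to the rest of the world).
S = I + CA = 3310.5 + (-1196.6) = 2113.9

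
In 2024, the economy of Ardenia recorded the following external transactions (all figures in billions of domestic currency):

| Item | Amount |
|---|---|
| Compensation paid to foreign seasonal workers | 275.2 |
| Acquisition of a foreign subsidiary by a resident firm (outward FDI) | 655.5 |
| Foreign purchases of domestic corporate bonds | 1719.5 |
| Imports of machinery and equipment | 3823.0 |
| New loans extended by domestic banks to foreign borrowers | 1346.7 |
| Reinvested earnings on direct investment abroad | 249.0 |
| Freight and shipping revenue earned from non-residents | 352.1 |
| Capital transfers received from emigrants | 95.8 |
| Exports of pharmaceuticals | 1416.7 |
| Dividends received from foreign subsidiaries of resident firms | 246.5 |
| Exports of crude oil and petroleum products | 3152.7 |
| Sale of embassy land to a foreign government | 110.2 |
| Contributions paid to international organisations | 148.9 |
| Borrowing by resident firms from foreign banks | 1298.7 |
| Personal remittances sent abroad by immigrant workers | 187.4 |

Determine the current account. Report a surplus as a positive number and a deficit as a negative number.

982.5

Goods: 1416.7 + 3152.7 - 3823.0 = 746.4
Services: 352.1
Primary income: 246.5 - 275.2 + 249.0 = 220.3
Secondary income: -148.9 - 187.4 = -336.3
Current account = 746.4 + 352.1 + 220.3 + (-336.3) = 982.5
(Excluded from the current account — financial account: acquisition of a foreign subsidiary by a resident firm (outward FDI) 655.5, foreign purchases of domestic corporate bonds 1719.5, new loans extended by domestic banks to foreign borrowers 1346.7, borrowing by resident firms from foreign banks 1298.7; capital account: capital transfers received from emigrants 95.8, sale of embassy land to a foreign government 110.2.)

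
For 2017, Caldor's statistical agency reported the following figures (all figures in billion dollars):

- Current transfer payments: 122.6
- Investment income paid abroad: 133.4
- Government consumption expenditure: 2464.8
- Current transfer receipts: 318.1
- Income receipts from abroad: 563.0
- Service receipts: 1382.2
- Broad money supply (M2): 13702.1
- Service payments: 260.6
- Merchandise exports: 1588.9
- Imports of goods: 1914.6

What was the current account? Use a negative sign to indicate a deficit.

1421.0

Goods balance = 1588.9 - 1914.6 = -325.7
Services balance = 1382.2 - 260.6 = 1121.6
Trade balance (goods + services) = -325.7 + 1121.6 = 795.9
Net primary income = 563.0 - 133.4 = 429.6
Net secondary income = 318.1 - 122.6 = 195.5
Current account = 795.9 + 429.6 + 195.5 = 1421.0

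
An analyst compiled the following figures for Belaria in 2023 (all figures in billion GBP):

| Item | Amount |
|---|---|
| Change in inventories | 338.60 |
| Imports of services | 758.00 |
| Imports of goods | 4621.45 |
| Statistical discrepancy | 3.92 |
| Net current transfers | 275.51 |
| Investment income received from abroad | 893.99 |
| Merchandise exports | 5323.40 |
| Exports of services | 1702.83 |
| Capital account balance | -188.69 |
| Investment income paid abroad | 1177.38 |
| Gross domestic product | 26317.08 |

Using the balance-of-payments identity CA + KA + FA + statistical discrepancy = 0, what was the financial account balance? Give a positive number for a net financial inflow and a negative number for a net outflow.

Goods balance = 5323.40 - 4621.45 = 701.95
Services balance = 1702.83 - 758.00 = 944.83
Trade balance (goods + services) = 701.95 + 944.83 = 1646.78
Net primary income = 893.99 - 1177.38 = -283.39
Net secondary income = 275.51
Current account = 1646.78 + (-283.39) + 275.51 = 1638.90
Financial account = -(1638.90 + (-188.69) + 3.92) = -1454.13

-1454.13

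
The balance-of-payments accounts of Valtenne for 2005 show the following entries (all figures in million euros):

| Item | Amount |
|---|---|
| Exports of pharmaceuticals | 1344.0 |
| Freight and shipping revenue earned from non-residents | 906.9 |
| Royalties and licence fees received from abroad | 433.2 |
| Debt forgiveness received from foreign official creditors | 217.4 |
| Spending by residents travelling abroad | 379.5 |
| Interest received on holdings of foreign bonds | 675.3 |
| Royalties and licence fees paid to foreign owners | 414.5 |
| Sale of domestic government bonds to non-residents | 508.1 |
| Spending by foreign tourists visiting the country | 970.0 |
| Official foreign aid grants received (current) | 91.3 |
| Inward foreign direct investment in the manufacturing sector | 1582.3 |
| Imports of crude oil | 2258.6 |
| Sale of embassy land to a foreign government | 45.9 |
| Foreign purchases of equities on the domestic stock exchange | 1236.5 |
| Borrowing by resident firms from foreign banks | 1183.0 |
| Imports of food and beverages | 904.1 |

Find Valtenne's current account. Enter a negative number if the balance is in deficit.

464.0

Goods: -2258.6 + 1344.0 - 904.1 = -1818.7
Services: -414.5 + 970.0 - 379.5 + 433.2 + 906.9 = 1516.1
Primary income: 675.3
Secondary income: 91.3
Current account = (-1818.7) + 1516.1 + 675.3 + 91.3 = 464.0
(Excluded from the current account — capital account: debt forgiveness received from foreign official creditors 217.4, sale of embassy land to a foreign government 45.9; financial account: sale of domestic government bonds to non-residents 508.1, inward foreign direct investment in the manufacturing sector 1582.3, foreign purchases of equities on the domestic stock exchange 1236.5, borrowing by resident firms from foreign banks 1183.0.)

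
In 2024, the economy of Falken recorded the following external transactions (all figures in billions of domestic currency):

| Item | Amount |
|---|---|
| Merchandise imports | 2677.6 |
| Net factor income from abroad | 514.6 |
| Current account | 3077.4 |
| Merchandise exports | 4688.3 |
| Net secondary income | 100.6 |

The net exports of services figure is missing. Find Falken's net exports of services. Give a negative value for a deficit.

451.5

Current account = goods balance + services balance + net primary income + net secondary income
Sum of the known components = 2625.9
Net exports of services = CA - (known components) = 3077.4 - 2625.9 = 451.5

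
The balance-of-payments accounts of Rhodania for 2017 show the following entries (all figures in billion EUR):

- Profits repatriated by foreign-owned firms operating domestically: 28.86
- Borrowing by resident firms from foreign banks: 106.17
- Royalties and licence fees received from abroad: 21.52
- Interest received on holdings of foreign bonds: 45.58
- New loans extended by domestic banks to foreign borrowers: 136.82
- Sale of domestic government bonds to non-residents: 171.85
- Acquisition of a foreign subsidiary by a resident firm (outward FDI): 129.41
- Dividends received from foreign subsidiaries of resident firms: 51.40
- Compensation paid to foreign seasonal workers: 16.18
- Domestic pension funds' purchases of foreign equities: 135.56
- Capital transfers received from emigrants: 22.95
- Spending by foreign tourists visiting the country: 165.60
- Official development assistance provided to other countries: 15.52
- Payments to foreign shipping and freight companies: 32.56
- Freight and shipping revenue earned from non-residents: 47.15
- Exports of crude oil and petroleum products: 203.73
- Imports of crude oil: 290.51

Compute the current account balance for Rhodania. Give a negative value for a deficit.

151.35

Goods: -290.51 + 203.73 = -86.78
Services: 21.52 - 32.56 + 47.15 + 165.60 = 201.71
Primary income: 45.58 - 28.86 - 16.18 + 51.40 = 51.94
Secondary income: -15.52
Current account = (-86.78) + 201.71 + 51.94 + (-15.52) = 151.35
(Excluded from the current account — financial account: borrowing by resident firms from foreign banks 106.17, new loans extended by domestic banks to foreign borrowers 136.82, sale of domestic government bonds to non-residents 171.85, acquisition of a foreign subsidiary by a resident firm (outward FDI) 129.41, domestic pension funds' purchases of foreign equities 135.56; capital account: capital transfers received from emigrants 22.95.)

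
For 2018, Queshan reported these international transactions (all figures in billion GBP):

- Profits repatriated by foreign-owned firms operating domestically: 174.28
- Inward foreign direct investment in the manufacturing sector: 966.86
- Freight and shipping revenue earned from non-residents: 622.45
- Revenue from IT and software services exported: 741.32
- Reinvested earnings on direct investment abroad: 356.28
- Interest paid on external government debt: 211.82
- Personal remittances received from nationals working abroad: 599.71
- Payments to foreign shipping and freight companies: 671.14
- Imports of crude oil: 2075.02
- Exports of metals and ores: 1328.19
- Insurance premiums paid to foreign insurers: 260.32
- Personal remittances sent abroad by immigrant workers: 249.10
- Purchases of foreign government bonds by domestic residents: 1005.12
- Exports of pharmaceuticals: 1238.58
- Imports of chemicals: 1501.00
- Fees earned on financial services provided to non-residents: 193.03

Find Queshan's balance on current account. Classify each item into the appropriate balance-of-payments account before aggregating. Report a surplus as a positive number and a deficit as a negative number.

-63.12

Goods: -1501.00 + 1238.58 - 2075.02 + 1328.19 = -1009.25
Services: -260.32 + 741.32 + 193.03 - 671.14 + 622.45 = 625.34
Primary income: -174.28 + 356.28 - 211.82 = -29.82
Secondary income: -249.10 + 599.71 = 350.61
Current account = (-1009.25) + 625.34 + (-29.82) + 350.61 = -63.12
(Excluded from the current account — financial account: inward foreign direct investment in the manufacturing sector 966.86, purchases of foreign government bonds by domestic residents 1005.12.)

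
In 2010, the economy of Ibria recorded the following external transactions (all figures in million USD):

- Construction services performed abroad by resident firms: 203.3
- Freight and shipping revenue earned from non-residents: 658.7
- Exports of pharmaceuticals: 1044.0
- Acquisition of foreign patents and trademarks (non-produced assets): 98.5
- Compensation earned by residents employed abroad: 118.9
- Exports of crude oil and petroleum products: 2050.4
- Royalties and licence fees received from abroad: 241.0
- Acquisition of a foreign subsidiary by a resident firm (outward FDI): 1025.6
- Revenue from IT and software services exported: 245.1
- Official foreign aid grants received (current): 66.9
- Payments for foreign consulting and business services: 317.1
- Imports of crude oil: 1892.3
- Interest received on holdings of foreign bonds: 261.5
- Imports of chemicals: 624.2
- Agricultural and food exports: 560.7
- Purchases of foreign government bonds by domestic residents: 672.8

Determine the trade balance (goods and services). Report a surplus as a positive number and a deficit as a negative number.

Goods: -1892.3 - 624.2 + 1044.0 + 2050.4 + 560.7 = 1138.6
Services: 245.1 + 241.0 + 658.7 - 317.1 + 203.3 = 1031.0
Trade balance = 1138.6 + 1031.0 = 2169.6
(Excluded from the trade balance — capital account: acquisition of foreign patents and trademarks (non-produced assets) 98.5; primary income: compensation earned by residents employed abroad 118.9, interest received on holdings of foreign bonds 261.5; financial account: acquisition of a foreign subsidiary by a resident firm (outward FDI) 1025.6, purchases of foreign government bonds by domestic residents 672.8; secondary income: official foreign aid grants received (current) 66.9.)

2169.6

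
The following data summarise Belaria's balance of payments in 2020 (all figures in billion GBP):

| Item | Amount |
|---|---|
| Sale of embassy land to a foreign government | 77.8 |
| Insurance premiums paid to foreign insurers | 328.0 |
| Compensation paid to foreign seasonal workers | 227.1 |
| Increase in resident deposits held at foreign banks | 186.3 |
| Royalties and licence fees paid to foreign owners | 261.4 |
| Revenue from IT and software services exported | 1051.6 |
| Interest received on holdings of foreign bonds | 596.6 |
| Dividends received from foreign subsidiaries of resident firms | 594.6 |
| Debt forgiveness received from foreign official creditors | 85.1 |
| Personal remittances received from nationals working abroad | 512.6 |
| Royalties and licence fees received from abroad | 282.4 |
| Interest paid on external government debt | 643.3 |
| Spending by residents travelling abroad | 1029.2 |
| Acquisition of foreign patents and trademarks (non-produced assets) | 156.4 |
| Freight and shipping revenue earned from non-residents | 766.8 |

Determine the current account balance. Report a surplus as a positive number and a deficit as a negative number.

1315.6

Services: -261.4 + 766.8 - 1029.2 - 328.0 + 1051.6 + 282.4 = 482.2
Primary income: 594.6 + 596.6 - 227.1 - 643.3 = 320.8
Secondary income: 512.6
Current account = 482.2 + 320.8 + 512.6 = 1315.6
(Excluded from the current account — capital account: sale of embassy land to a foreign government 77.8, debt forgiveness received from foreign official creditors 85.1, acquisition of foreign patents and trademarks (non-produced assets) 156.4; financial account: increase in resident deposits held at foreign banks 186.3.)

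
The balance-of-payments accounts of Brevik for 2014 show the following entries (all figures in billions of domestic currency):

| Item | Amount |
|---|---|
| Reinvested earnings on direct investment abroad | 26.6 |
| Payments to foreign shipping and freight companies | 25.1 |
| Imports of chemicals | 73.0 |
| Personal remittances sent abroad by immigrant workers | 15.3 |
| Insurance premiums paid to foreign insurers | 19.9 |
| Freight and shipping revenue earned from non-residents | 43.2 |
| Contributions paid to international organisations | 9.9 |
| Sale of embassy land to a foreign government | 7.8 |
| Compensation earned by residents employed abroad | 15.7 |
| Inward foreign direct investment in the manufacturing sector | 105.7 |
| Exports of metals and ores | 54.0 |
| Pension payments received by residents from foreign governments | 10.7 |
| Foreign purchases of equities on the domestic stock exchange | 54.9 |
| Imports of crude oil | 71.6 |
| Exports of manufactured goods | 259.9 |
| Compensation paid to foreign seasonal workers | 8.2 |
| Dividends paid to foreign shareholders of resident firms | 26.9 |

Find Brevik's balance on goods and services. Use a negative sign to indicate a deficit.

167.5

Goods: 259.9 - 71.6 - 73.0 + 54.0 = 169.3
Services: 43.2 - 19.9 - 25.1 = -1.8
Trade balance = 169.3 + (-1.8) = 167.5
(Excluded from the trade balance — primary income: reinvested earnings on direct investment abroad 26.6, compensation earned by residents employed abroad 15.7, compensation paid to foreign seasonal workers 8.2, dividends paid to foreign shareholders of resident firms 26.9; secondary income: personal remittances sent abroad by immigrant workers 15.3, contributions paid to international organisations 9.9, pension payments received by residents from foreign governments 10.7; capital account: sale of embassy land to a foreign government 7.8; financial account: inward foreign direct investment in the manufacturing sector 105.7, foreign purchases of equities on the domestic stock exchange 54.9.)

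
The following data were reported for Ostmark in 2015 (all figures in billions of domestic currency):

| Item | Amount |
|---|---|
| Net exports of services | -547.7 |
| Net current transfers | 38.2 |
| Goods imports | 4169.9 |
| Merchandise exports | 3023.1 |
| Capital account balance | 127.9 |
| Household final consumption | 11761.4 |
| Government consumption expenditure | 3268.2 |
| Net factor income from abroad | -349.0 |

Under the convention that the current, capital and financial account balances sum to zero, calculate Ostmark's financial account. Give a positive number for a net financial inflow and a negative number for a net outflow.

1877.4

Goods balance = 3023.1 - 4169.9 = -1146.8
Services balance = -547.7
Trade balance (goods + services) = -1146.8 + (-547.7) = -1694.5
Net primary income = -349.0
Net secondary income = 38.2
Current account = -1694.5 + (-349.0) + 38.2 = -2005.3
Financial account = -(-2005.3 + 127.9) = 1877.4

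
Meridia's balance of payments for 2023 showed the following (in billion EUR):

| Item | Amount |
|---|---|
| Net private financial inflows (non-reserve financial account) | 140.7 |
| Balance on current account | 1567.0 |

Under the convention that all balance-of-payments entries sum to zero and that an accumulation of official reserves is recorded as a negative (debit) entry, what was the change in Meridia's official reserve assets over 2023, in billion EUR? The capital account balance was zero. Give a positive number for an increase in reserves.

1707.7

Official reserve transactions balance = -(1567.0 + 140.7) = -1707.7
An accumulation of reserves is recorded as a debit (negative entry), so the change in the stock of reserves is the negative of that balance.
Change in official reserves = -(-1707.7) = 1707.7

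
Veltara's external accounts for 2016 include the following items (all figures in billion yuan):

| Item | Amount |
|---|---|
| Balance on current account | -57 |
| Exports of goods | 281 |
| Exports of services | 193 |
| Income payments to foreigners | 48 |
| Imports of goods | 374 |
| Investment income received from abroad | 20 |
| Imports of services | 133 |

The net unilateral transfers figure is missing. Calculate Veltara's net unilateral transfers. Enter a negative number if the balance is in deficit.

4

Current account = goods balance + services balance + net primary income + net secondary income
Sum of the known components = -61
Net unilateral transfers = CA - (known components) = -57 - (-61) = 4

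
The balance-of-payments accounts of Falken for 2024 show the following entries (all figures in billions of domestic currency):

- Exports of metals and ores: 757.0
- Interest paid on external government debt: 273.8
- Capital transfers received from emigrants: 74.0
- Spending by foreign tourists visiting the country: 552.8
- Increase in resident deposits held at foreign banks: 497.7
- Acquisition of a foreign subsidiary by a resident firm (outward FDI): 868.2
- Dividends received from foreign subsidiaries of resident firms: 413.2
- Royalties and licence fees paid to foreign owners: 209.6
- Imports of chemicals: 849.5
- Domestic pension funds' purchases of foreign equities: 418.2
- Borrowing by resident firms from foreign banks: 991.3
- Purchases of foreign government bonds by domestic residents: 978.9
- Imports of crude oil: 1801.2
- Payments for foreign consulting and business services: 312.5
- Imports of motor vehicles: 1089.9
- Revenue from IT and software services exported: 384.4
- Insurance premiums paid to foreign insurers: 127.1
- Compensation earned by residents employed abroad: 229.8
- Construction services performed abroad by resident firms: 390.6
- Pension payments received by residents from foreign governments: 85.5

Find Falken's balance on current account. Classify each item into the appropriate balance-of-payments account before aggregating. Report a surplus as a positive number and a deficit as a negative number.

Goods: 757.0 - 1801.2 - 1089.9 - 849.5 = -2983.6
Services: 384.4 + 552.8 - 209.6 - 127.1 - 312.5 + 390.6 = 678.6
Primary income: 413.2 - 273.8 + 229.8 = 369.2
Secondary income: 85.5
Current account = (-2983.6) + 678.6 + 369.2 + 85.5 = -1850.3
(Excluded from the current account — capital account: capital transfers received from emigrants 74.0; financial account: increase in resident deposits held at foreign banks 497.7, acquisition of a foreign subsidiary by a resident firm (outward FDI) 868.2, domestic pension funds' purchases of foreign equities 418.2, borrowing by resident firms from foreign banks 991.3, purchases of foreign government bonds by domestic residents 978.9.)

-1850.3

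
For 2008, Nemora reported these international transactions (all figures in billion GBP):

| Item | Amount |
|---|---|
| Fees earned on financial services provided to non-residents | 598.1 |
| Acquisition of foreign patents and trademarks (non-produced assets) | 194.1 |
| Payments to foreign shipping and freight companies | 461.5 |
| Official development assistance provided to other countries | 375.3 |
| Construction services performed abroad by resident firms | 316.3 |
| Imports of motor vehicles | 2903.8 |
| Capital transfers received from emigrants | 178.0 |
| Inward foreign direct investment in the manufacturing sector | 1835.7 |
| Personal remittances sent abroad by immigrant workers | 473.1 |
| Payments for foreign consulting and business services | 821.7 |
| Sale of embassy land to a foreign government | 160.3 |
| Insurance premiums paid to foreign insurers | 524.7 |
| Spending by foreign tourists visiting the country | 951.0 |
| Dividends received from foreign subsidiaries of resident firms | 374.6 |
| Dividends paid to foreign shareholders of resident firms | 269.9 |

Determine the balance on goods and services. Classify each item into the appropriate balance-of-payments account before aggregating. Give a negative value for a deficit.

Goods: -2903.8
Services: -821.7 + 316.3 + 598.1 - 461.5 - 524.7 + 951.0 = 57.5
Trade balance = -2903.8 + 57.5 = -2846.3
(Excluded from the trade balance — capital account: acquisition of foreign patents and trademarks (non-produced assets) 194.1, capital transfers received from emigrants 178.0, sale of embassy land to a foreign government 160.3; secondary income: official development assistance provided to other countries 375.3, personal remittances sent abroad by immigrant workers 473.1; financial account: inward foreign direct investment in the manufacturing sector 1835.7; primary income: dividends received from foreign subsidiaries of resident firms 374.6, dividends paid to foreign shareholders of resident firms 269.9.)

-2846.3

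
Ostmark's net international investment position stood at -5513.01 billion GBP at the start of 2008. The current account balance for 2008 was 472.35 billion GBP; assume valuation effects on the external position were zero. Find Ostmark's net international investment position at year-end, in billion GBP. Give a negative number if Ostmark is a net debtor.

-5040.66

With no valuation effects, change in NIIP = current account = 472.35
End-of-year NIIP = -5513.01 + 472.35 = -5040.66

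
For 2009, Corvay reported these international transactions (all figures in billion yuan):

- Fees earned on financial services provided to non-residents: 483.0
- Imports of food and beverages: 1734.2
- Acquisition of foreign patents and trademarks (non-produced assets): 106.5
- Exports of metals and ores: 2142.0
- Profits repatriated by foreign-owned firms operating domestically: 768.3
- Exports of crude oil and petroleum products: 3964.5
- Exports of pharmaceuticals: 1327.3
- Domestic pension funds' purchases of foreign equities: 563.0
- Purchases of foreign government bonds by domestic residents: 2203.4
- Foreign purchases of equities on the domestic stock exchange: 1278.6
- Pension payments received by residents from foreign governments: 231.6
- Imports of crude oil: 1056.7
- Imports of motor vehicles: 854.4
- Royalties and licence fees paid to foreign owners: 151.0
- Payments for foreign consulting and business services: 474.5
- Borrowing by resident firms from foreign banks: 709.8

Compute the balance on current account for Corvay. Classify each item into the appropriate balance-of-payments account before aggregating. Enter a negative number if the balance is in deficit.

Goods: -1056.7 + 1327.3 + 2142.0 - 1734.2 - 854.4 + 3964.5 = 3788.5
Services: -151.0 - 474.5 + 483.0 = -142.5
Primary income: -768.3
Secondary income: 231.6
Current account = 3788.5 + (-142.5) + (-768.3) + 231.6 = 3109.3
(Excluded from the current account — capital account: acquisition of foreign patents and trademarks (non-produced assets) 106.5; financial account: domestic pension funds' purchases of foreign equities 563.0, purchases of foreign government bonds by domestic residents 2203.4, foreign purchases of equities on the domestic stock exchange 1278.6, borrowing by resident firms from foreign banks 709.8.)

3109.3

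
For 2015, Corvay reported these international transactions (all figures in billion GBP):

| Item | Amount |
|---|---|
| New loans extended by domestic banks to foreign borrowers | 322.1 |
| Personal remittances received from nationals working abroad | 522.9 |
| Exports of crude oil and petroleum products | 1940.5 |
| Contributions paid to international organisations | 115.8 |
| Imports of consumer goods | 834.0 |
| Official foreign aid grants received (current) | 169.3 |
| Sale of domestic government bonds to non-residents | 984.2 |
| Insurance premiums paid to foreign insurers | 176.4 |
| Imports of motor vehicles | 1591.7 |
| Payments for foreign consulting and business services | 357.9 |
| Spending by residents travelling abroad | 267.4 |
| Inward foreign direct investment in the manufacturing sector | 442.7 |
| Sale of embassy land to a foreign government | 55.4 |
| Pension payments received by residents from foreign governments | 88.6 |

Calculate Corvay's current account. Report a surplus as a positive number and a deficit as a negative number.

-621.9

Goods: 1940.5 - 834.0 - 1591.7 = -485.2
Services: -176.4 - 267.4 - 357.9 = -801.7
Secondary income: 522.9 + 88.6 + 169.3 - 115.8 = 665.0
Current account = (-485.2) + (-801.7) + 665.0 = -621.9
(Excluded from the current account — financial account: new loans extended by domestic banks to foreign borrowers 322.1, sale of domestic government bonds to non-residents 984.2, inward foreign direct investment in the manufacturing sector 442.7; capital account: sale of embassy land to a foreign government 55.4.)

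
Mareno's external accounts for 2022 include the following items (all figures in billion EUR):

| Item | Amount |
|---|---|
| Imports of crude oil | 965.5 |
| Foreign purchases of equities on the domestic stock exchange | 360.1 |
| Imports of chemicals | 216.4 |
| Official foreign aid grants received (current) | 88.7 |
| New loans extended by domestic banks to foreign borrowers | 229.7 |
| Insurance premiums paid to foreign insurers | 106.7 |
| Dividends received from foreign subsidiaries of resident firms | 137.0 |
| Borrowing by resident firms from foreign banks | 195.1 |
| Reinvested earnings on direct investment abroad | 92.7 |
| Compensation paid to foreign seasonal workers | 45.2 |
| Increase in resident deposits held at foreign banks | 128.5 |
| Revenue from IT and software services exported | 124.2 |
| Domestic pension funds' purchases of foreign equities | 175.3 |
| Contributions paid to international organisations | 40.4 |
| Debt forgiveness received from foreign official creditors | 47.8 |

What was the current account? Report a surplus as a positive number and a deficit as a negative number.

Goods: -965.5 - 216.4 = -1181.9
Services: 124.2 - 106.7 = 17.5
Primary income: -45.2 + 137.0 + 92.7 = 184.5
Secondary income: 88.7 - 40.4 = 48.3
Current account = (-1181.9) + 17.5 + 184.5 + 48.3 = -931.6
(Excluded from the current account — financial account: foreign purchases of equities on the domestic stock exchange 360.1, new loans extended by domestic banks to foreign borrowers 229.7, borrowing by resident firms from foreign banks 195.1, increase in resident deposits held at foreign banks 128.5, domestic pension funds' purchases of foreign equities 175.3; capital account: debt forgiveness received from foreign official creditors 47.8.)

-931.6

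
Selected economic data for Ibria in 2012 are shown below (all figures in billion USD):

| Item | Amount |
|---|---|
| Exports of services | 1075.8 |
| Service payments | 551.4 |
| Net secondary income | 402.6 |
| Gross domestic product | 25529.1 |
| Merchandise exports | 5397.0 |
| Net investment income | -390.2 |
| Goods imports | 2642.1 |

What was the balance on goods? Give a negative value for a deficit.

Goods balance = 5397.0 - 2642.1 = 2754.9

2754.9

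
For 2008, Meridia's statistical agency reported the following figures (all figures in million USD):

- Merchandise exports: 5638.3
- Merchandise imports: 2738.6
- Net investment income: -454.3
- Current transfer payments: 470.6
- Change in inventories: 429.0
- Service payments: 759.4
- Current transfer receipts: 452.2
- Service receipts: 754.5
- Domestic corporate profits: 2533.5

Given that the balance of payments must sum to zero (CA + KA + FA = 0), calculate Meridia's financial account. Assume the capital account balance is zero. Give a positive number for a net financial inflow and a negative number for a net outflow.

Goods balance = 5638.3 - 2738.6 = 2899.7
Services balance = 754.5 - 759.4 = -4.9
Trade balance (goods + services) = 2899.7 + (-4.9) = 2894.8
Net primary income = -454.3
Net secondary income = 452.2 - 470.6 = -18.4
Current account = 2894.8 + (-454.3) + (-18.4) = 2422.1
Financial account = -(2422.1) = -2422.1

-2422.1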